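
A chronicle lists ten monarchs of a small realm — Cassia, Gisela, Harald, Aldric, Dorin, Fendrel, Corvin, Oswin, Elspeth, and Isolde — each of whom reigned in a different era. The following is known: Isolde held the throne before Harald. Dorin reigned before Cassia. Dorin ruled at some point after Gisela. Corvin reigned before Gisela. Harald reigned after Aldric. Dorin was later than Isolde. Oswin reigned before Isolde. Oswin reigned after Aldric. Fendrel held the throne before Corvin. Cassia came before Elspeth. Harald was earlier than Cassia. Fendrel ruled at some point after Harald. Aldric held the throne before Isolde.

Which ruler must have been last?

Elspeth

Every other ruler has a chain of constraints placing them before Elspeth, so Elspeth is last.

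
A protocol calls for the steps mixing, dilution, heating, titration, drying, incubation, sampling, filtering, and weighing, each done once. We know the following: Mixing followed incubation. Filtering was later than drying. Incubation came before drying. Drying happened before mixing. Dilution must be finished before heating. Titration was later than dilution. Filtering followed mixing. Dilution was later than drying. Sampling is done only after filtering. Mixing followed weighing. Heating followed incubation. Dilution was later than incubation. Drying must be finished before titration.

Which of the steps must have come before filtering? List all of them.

drying, incubation, mixing, weighing

Directly stated before filtering: drying and mixing.
Incubation reaches filtering via incubation → mixing → filtering.
Weighing reaches filtering via weighing → mixing → filtering.
No chain forces heating (or any of the others) ahead of filtering.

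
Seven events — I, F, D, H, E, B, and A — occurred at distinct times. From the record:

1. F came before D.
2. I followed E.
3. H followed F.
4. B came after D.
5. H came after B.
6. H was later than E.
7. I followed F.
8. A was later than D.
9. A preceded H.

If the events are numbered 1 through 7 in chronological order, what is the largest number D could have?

4

D must come before A, B, and H — 3 events forced after it.
Everything else can be placed before D in some valid order, so D can sit as late as position 7 − 3 = 4.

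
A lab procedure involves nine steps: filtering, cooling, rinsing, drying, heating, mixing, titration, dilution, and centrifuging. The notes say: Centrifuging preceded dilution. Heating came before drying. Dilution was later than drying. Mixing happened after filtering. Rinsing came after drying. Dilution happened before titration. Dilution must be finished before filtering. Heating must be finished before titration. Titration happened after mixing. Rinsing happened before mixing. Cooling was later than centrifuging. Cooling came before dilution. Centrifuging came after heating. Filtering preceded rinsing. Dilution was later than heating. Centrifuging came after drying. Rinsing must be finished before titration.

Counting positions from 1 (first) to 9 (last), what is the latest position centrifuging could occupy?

3

Centrifuging must come before cooling, dilution, filtering, mixing, rinsing, and titration — 6 steps forced after it.
Everything else can be placed before centrifuging in some valid order, so centrifuging can sit as late as position 9 − 6 = 3.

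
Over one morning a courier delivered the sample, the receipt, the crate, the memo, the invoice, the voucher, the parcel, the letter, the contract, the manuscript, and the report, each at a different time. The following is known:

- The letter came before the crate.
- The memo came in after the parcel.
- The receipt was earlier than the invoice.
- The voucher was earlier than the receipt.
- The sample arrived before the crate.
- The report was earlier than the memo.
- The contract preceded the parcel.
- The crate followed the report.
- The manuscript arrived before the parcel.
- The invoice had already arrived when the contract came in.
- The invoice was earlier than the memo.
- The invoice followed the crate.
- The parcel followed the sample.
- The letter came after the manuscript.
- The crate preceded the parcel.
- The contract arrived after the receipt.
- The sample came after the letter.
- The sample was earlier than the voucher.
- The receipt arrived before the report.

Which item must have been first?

the manuscript

The manuscript has a chain of constraints placing it before every other item, so the manuscript must be first.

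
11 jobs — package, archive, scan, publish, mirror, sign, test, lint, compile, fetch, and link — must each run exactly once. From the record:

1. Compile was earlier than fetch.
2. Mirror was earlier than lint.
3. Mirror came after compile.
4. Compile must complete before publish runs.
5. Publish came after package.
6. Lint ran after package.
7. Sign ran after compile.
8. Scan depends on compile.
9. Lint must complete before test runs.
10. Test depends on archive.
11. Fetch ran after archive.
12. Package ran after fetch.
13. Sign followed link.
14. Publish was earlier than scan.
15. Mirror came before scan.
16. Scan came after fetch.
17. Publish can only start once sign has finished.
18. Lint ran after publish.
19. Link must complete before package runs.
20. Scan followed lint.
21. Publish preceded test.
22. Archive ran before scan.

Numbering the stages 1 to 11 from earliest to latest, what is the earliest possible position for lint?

9

Archive, compile, fetch, link, mirror, package, publish, and sign must all come before lint — 8 forced predecessors.
Nothing else is forced ahead of lint, so its earliest slot is position 8 + 1 = 9.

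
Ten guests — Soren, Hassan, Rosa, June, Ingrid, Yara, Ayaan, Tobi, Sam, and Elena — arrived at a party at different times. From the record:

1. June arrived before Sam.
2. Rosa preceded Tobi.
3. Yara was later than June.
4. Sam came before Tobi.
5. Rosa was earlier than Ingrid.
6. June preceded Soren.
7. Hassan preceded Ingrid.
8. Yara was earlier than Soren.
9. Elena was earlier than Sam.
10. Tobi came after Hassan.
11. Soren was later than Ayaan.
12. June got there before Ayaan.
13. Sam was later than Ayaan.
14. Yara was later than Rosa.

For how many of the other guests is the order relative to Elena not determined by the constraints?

Forced after Elena: Sam and Tobi.
That leaves Ayaan, Hassan, Ingrid, June, Rosa, Soren, and Yara with no forced order relative to Elena — 7.

7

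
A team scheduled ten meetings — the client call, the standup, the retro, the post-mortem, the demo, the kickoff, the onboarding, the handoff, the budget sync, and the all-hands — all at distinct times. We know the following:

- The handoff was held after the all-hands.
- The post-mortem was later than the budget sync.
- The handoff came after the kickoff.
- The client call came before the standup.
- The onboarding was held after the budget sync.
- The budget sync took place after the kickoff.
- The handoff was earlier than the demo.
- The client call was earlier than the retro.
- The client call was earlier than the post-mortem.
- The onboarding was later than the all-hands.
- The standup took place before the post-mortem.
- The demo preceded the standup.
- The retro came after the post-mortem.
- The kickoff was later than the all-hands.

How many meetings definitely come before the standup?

Directly stated before the standup: the client call and the demo.
The all-hands reaches the standup via the all-hands → the handoff → the demo → the standup.
The handoff reaches the standup via the handoff → the demo → the standup.
The kickoff reaches the standup via the kickoff → the handoff → the demo → the standup.
No chain forces the retro (or any of the others) ahead of the standup.
That's the all-hands, the client call, the demo, the handoff, and the kickoff — 5 in all.

5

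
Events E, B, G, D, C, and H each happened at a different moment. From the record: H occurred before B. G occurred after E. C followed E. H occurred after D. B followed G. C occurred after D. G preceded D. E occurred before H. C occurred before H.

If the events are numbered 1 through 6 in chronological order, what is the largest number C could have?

C must come before B and H — 2 events forced after it.
Everything else can be placed before C in some valid order, so C can sit as late as position 6 − 2 = 4.

4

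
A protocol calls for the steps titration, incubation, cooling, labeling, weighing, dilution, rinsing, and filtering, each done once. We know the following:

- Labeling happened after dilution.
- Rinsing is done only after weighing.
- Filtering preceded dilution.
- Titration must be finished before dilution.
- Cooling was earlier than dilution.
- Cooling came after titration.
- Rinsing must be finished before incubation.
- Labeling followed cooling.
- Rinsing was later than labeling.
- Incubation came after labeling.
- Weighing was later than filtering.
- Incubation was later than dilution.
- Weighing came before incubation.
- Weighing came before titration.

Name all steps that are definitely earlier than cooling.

Directly stated before cooling: titration.
Filtering reaches cooling via filtering → weighing → titration → cooling.
Weighing reaches cooling via weighing → titration → cooling.

filtering, titration, weighing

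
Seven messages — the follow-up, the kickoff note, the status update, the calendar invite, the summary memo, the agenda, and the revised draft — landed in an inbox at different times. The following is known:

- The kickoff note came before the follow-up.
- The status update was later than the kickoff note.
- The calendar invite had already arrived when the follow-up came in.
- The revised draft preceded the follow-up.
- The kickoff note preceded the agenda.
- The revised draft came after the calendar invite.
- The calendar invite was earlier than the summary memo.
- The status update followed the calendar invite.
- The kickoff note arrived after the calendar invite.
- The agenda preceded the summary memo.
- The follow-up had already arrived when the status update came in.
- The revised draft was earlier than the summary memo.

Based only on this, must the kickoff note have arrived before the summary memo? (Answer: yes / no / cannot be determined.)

Chain the constraints: the kickoff note → the agenda → the summary memo. Each link is directly stated, so the kickoff note comes before the summary memo.

yes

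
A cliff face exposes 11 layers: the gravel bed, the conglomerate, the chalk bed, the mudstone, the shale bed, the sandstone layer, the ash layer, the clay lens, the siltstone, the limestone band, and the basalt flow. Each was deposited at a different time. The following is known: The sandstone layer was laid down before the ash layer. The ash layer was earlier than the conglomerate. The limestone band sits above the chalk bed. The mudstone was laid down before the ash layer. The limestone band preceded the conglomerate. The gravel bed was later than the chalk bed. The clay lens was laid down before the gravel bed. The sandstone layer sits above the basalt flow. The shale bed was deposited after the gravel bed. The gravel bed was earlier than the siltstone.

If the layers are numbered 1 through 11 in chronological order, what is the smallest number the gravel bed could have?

The chalk bed and the clay lens must both come before the gravel bed — 2 forced predecessors.
Nothing else is forced ahead of the gravel bed, so its earliest slot is position 2 + 1 = 3.

3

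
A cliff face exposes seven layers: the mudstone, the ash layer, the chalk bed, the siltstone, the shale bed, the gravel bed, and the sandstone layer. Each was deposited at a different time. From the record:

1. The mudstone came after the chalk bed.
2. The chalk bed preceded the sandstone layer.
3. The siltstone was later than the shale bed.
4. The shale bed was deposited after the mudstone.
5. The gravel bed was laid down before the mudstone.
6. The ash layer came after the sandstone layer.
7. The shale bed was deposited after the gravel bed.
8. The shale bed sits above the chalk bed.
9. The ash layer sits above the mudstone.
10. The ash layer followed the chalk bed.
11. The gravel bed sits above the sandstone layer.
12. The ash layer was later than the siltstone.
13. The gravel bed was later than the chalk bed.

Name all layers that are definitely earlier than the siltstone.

the chalk bed, the gravel bed, the mudstone, the sandstone layer, the shale bed

Directly stated before the siltstone: the shale bed.
The chalk bed reaches the siltstone via the chalk bed → the shale bed → the siltstone.
The gravel bed reaches the siltstone via the gravel bed → the shale bed → the siltstone.
The mudstone reaches the siltstone via the mudstone → the shale bed → the siltstone.
Likewise the sandstone layer reaches the siltstone by chaining the stated constraints.
No chain forces the ash layer ahead of the siltstone.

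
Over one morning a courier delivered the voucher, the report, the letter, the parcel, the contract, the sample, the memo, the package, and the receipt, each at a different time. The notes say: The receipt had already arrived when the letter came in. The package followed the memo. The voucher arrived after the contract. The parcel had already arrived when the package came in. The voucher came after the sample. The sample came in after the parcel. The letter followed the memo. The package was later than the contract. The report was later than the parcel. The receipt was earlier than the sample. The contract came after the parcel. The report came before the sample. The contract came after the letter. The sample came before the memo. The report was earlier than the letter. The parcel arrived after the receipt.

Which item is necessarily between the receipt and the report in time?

the parcel

Tracing the constraints gives the receipt → the parcel → the report, so the parcel sits after the receipt and before the report.
No other item is forced both after the receipt and before the report.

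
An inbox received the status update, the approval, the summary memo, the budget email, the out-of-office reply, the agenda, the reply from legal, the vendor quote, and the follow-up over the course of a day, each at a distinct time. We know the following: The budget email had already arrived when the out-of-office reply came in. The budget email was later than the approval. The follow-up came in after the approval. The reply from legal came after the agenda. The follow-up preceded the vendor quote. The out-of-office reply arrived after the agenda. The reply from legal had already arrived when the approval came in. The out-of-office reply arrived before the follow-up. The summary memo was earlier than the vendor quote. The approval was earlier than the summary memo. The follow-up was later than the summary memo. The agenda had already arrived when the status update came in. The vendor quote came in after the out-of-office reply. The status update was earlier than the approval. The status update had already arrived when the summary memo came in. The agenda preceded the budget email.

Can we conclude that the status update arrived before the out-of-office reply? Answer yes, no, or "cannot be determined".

Chain the constraints: the status update → the approval → the budget email → the out-of-office reply. Each link is directly stated, so the status update comes before the out-of-office reply.

yes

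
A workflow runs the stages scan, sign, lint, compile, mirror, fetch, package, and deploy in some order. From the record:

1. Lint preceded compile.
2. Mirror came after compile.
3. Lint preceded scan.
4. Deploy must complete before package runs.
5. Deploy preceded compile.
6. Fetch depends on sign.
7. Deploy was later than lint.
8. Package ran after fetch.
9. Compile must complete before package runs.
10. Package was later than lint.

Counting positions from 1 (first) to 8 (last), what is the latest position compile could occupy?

6

Compile must come before mirror and package — 2 stages forced after it.
Everything else can be placed before compile in some valid order, so compile can sit as late as position 8 − 2 = 6.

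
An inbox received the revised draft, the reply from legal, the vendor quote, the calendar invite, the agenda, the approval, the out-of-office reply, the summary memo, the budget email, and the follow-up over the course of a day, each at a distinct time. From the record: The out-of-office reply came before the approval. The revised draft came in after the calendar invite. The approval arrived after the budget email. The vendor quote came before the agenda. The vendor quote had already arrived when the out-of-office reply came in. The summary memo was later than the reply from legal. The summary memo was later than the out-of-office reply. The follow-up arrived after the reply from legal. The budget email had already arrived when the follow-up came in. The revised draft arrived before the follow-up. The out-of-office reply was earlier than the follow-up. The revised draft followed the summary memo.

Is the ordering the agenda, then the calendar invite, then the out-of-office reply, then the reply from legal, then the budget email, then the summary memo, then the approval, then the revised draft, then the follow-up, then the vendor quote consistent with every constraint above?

The constraints require the vendor quote before the out-of-office reply, but in the proposed sequence the out-of-office reply appears ahead of the vendor quote. That one violation is enough.

no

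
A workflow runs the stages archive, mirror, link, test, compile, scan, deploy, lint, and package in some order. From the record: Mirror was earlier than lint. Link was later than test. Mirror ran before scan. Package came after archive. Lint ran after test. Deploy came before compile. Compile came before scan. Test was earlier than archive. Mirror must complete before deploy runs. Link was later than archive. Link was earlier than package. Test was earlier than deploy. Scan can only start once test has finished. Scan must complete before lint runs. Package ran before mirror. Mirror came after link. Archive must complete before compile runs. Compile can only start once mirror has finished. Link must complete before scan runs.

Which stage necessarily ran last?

Every other stage has a chain of constraints placing it before lint, so lint is last.

lint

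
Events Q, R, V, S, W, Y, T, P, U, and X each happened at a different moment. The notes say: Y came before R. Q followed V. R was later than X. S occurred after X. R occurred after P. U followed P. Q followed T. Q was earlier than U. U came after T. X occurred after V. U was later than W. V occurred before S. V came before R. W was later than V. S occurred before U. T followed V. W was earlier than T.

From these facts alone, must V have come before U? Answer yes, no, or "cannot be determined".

Chain the constraints: V → W → U. Each link is directly stated, so V comes before U.

yes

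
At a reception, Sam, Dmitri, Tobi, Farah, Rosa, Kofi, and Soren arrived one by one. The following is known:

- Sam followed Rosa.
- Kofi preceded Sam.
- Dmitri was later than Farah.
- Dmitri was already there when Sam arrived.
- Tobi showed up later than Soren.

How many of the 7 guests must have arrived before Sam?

4

Directly stated before Sam: Dmitri, Kofi, and Rosa.
Farah reaches Sam via Farah → Dmitri → Sam.
That's Dmitri, Farah, Kofi, and Rosa — 4 in all.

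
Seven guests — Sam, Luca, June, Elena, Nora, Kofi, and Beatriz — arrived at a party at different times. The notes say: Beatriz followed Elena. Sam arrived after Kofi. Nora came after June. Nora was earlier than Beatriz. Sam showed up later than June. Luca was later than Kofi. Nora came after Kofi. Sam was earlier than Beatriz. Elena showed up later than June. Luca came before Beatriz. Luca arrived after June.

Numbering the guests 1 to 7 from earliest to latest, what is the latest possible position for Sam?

6

Sam must come before Beatriz — 1 guest forced after them.
Everything else can be placed before Sam in some valid order, so Sam can sit as late as position 7 − 1 = 6.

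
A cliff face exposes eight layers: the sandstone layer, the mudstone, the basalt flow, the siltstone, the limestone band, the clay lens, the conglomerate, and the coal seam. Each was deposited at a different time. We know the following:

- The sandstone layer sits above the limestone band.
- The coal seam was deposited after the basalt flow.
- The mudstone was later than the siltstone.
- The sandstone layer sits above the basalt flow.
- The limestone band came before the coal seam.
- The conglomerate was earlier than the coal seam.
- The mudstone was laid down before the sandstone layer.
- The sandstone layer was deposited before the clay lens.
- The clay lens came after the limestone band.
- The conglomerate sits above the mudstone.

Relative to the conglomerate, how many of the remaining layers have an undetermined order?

Forced before the conglomerate: the mudstone and the siltstone; forced after the conglomerate: the coal seam.
That leaves the basalt flow, the clay lens, the limestone band, and the sandstone layer with no forced order relative to the conglomerate — 4.

4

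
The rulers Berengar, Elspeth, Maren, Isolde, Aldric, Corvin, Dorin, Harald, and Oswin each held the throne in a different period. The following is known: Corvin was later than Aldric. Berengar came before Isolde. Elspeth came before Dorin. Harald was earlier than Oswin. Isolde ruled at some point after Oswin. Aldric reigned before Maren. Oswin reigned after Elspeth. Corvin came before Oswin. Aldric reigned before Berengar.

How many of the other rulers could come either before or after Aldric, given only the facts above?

3

Forced after Aldric: Berengar, Corvin, Isolde, Maren, and Oswin.
That leaves Dorin, Elspeth, and Harald with no forced order relative to Aldric — 3.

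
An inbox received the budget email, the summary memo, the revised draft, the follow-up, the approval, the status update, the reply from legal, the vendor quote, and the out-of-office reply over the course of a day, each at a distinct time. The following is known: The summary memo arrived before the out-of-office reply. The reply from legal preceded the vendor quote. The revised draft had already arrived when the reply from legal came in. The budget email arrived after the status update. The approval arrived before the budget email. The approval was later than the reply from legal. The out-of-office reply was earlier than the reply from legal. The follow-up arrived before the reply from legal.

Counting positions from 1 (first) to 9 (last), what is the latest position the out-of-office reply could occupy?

5

The out-of-office reply must come before the approval, the budget email, the reply from legal, and the vendor quote — 4 messages forced after it.
Everything else can be placed before the out-of-office reply in some valid order, so the out-of-office reply can sit as late as position 9 − 4 = 5.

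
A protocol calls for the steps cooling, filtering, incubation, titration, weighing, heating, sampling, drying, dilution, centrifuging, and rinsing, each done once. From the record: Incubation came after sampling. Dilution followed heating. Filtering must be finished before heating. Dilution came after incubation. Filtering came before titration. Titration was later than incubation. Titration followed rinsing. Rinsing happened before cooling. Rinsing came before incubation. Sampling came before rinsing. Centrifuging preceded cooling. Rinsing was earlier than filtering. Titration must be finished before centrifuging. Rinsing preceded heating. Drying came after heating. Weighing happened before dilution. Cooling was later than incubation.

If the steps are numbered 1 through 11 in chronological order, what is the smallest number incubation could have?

Rinsing and sampling must both come before incubation — 2 forced predecessors.
Nothing else is forced ahead of incubation, so its earliest slot is position 2 + 1 = 3.

3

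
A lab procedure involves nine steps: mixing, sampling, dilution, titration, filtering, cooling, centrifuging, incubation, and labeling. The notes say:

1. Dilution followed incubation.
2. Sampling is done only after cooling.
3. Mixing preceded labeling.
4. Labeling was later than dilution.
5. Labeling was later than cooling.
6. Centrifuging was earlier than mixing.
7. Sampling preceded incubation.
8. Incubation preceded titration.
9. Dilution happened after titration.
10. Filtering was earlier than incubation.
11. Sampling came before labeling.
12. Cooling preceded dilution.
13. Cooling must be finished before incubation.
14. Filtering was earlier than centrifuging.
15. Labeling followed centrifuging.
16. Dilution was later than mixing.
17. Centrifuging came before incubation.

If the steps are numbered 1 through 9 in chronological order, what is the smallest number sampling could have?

Cooling must come before sampling — 1 forced predecessor.
Nothing else is forced ahead of sampling, so its earliest slot is position 1 + 1 = 2.

2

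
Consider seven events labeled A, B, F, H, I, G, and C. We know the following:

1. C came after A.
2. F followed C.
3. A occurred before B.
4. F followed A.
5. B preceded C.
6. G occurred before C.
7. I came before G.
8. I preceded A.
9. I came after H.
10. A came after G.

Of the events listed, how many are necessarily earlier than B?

Directly stated before B: A.
G reaches B via G → A → B.
H reaches B via H → I → A → B.
I reaches B via I → A → B.
No chain forces F (or any of the others) ahead of B.
That's A, G, H, and I — 4 in all.

4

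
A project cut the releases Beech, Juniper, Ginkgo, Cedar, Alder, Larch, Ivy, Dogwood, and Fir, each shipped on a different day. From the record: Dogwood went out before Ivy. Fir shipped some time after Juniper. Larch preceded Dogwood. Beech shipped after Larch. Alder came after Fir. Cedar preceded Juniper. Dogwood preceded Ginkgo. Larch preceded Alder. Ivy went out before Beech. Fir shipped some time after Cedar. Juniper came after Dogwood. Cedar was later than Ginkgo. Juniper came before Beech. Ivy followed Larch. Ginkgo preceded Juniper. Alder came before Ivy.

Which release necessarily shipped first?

Larch

Larch has a chain of constraints placing it before every other release, so Larch must be first.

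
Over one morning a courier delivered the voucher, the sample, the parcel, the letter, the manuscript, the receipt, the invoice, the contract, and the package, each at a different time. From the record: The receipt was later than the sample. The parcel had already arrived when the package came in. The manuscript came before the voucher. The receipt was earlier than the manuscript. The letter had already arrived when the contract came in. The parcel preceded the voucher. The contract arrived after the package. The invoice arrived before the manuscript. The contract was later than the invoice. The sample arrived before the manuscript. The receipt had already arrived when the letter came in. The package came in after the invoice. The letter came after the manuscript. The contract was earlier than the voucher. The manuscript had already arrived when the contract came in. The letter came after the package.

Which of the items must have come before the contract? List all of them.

the invoice, the letter, the manuscript, the package, the parcel, the receipt, the sample

Directly stated before the contract: the invoice, the letter, the manuscript, and the package.
The parcel reaches the contract via the parcel → the package → the contract.
The receipt reaches the contract via the receipt → the manuscript → the contract.
The sample reaches the contract via the sample → the manuscript → the contract.
No chain forces the voucher ahead of the contract.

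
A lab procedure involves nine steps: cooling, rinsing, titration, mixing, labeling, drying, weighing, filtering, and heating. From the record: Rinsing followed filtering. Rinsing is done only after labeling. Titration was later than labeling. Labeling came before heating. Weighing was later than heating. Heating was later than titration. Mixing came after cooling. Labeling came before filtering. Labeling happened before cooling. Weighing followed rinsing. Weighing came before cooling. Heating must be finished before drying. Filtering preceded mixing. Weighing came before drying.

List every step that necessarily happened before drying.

filtering, heating, labeling, rinsing, titration, weighing

Directly stated before drying: heating and weighing.
Filtering reaches drying via filtering → rinsing → weighing → drying.
Labeling reaches drying via labeling → heating → drying.
Rinsing reaches drying via rinsing → weighing → drying.
Likewise titration reaches drying by chaining the stated constraints.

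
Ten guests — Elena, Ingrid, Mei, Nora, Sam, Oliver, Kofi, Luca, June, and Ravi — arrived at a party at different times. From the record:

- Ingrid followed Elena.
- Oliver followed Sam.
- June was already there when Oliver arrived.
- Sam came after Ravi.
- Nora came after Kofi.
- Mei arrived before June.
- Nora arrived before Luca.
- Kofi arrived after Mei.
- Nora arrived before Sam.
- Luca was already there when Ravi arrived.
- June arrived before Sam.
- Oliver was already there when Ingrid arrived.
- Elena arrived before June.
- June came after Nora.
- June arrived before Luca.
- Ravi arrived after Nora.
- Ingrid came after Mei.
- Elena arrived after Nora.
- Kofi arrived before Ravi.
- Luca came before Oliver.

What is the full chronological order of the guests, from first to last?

The constraints fix every adjacent pair, so only one ordering works:
Mei → Kofi → Nora → Elena → June → Luca → Ravi → Sam → Oliver → Ingrid.

Mei, Kofi, Nora, Elena, June, Luca, Ravi, Sam, Oliver, Ingrid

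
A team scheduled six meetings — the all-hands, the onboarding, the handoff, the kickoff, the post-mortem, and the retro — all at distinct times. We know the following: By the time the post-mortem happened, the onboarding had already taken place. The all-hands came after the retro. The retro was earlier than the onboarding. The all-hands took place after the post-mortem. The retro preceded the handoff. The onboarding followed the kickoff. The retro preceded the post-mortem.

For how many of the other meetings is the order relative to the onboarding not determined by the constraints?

Forced before the onboarding: the kickoff and the retro; forced after the onboarding: the all-hands and the post-mortem.
That leaves the handoff with no forced order relative to the onboarding — 1.

1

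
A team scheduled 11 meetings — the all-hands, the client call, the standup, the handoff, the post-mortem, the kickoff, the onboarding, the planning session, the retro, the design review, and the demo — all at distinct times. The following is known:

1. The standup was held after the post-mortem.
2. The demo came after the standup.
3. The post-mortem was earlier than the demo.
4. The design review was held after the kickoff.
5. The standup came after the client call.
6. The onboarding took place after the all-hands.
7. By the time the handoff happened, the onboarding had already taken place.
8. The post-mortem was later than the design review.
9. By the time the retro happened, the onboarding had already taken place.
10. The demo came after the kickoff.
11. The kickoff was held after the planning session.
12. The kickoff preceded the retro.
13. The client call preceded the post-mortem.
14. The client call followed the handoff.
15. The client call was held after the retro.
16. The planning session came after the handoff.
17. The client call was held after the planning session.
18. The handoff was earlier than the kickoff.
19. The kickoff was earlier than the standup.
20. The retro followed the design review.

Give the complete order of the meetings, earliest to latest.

the all-hands, the onboarding, the handoff, the planning session, the kickoff, the design review, the retro, the client call, the post-mortem, the standup, the demo

The constraints fix every adjacent pair, so only one ordering works:
the all-hands → the onboarding → the handoff → the planning session → the kickoff → the design review → the retro → the client call → the post-mortem → the standup → the demo.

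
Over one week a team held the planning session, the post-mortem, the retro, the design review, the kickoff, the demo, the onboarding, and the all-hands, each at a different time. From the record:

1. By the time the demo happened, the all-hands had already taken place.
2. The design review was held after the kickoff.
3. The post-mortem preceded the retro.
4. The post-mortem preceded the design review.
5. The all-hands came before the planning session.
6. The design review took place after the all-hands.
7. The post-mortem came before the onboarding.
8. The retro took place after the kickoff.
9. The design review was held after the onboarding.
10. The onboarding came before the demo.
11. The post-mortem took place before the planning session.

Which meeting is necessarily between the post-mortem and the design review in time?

the onboarding

Tracing the constraints gives the post-mortem → the onboarding → the design review, so the onboarding sits after the post-mortem and before the design review.
No other meeting is forced both after the post-mortem and before the design review.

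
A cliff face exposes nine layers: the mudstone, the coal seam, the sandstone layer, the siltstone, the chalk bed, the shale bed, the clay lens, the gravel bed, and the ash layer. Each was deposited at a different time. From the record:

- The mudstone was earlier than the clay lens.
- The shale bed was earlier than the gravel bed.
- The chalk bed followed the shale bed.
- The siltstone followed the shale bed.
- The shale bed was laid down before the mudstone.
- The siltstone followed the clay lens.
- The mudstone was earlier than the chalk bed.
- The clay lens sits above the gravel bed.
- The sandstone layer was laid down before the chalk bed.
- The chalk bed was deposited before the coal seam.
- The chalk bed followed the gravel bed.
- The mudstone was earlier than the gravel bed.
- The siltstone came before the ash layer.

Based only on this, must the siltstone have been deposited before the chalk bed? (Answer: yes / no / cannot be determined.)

cannot be determined

No chain of stated constraints runs from the siltstone to the chalk bed, and none runs from the chalk bed to the siltstone either.
So the relative order of the siltstone and the chalk bed is not fixed by the given facts.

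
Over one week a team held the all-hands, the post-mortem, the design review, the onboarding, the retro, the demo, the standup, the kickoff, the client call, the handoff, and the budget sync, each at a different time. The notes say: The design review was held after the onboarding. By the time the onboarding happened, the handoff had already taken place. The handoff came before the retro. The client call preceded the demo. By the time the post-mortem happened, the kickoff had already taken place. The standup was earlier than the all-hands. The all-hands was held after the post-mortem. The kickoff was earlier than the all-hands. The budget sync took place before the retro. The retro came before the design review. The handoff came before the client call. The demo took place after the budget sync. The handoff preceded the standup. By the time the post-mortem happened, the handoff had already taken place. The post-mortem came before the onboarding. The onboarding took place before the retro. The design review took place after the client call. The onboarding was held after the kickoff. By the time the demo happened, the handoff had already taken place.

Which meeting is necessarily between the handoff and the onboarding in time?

the post-mortem

Tracing the constraints gives the handoff → the post-mortem → the onboarding, so the post-mortem sits after the handoff and before the onboarding.
No other meeting is forced both after the handoff and before the onboarding.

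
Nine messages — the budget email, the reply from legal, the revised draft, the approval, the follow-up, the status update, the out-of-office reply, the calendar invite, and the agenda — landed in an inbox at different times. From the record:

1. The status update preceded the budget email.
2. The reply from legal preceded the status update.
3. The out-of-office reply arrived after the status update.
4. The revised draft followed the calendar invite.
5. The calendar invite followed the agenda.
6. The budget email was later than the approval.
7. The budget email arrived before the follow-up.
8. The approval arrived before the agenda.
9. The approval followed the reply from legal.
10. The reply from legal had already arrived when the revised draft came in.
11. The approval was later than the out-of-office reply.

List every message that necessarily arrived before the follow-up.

the approval, the budget email, the out-of-office reply, the reply from legal, the status update

Directly stated before the follow-up: the budget email.
The approval reaches the follow-up via the approval → the budget email → the follow-up.
The out-of-office reply reaches the follow-up via the out-of-office reply → the approval → the budget email → the follow-up.
The reply from legal reaches the follow-up via the reply from legal → the status update → the budget email → the follow-up.
Likewise the status update reaches the follow-up by chaining the stated constraints.
No chain forces the calendar invite (or any of the others) ahead of the follow-up.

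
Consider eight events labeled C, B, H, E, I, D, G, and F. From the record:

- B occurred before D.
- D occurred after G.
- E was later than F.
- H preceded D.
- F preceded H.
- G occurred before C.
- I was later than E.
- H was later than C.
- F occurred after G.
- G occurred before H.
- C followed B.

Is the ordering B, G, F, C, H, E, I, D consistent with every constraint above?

Check each stated constraint against the proposed order — e.g. G is ahead of D; B is ahead of D. Every pair is in the required order; nothing is violated.

yes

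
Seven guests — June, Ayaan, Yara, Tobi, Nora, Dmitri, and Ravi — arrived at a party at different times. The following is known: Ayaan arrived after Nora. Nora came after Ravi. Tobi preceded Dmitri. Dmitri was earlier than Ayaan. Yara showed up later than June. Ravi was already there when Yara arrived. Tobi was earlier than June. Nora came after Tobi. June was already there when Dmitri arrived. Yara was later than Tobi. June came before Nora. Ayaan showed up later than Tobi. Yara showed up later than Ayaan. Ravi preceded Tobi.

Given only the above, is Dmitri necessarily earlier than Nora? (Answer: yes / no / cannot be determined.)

No chain of stated constraints runs from Dmitri to Nora, and none runs from Nora to Dmitri either.
So the relative order of Dmitri and Nora is not fixed by the given facts.

cannot be determined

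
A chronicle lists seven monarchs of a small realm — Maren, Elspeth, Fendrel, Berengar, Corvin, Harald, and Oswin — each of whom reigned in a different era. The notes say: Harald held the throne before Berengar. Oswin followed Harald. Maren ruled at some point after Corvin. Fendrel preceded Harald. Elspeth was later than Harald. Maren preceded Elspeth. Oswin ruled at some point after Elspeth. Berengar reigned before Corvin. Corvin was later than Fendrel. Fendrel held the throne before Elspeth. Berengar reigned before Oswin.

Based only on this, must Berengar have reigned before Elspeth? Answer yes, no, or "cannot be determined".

Chain the constraints: Berengar → Corvin → Maren → Elspeth. Each link is directly stated, so Berengar comes before Elspeth.

yes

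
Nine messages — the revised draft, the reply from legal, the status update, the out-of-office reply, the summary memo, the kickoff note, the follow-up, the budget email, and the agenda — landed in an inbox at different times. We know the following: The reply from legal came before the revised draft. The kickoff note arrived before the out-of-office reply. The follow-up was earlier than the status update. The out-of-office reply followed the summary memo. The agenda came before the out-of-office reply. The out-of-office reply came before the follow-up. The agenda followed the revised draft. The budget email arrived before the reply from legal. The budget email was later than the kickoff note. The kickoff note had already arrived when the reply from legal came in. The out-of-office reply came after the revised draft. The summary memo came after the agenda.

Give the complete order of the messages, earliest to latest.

The constraints fix every adjacent pair, so only one ordering works:
the kickoff note → the budget email → the reply from legal → the revised draft → the agenda → the summary memo → the out-of-office reply → the follow-up → the status update.

the kickoff note, the budget email, the reply from legal, the revised draft, the agenda, the summary memo, the out-of-office reply, the follow-up, the status update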